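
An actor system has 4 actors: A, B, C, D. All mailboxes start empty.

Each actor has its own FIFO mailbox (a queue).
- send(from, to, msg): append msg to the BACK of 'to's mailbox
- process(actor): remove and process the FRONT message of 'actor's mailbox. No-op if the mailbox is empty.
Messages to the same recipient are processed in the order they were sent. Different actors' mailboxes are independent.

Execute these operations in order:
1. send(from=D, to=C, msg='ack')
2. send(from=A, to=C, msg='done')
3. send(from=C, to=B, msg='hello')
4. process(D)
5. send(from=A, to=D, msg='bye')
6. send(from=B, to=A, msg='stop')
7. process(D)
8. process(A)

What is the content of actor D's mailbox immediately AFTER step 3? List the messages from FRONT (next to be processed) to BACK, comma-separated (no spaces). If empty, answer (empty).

After 1 (send(from=D, to=C, msg='ack')): A:[] B:[] C:[ack] D:[]
After 2 (send(from=A, to=C, msg='done')): A:[] B:[] C:[ack,done] D:[]
After 3 (send(from=C, to=B, msg='hello')): A:[] B:[hello] C:[ack,done] D:[]

(empty)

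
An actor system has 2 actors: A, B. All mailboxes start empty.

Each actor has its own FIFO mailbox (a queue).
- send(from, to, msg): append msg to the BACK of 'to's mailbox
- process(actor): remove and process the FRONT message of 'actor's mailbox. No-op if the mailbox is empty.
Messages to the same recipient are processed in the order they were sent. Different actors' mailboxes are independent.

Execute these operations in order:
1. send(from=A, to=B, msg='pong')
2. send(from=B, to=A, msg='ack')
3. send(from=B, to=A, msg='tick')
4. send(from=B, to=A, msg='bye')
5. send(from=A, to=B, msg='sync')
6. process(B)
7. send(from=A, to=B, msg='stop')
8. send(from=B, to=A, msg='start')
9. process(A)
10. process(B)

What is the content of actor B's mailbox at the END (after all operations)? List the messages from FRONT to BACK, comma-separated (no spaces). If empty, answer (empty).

After 1 (send(from=A, to=B, msg='pong')): A:[] B:[pong]
After 2 (send(from=B, to=A, msg='ack')): A:[ack] B:[pong]
After 3 (send(from=B, to=A, msg='tick')): A:[ack,tick] B:[pong]
After 4 (send(from=B, to=A, msg='bye')): A:[ack,tick,bye] B:[pong]
After 5 (send(from=A, to=B, msg='sync')): A:[ack,tick,bye] B:[pong,sync]
After 6 (process(B)): A:[ack,tick,bye] B:[sync]
After 7 (send(from=A, to=B, msg='stop')): A:[ack,tick,bye] B:[sync,stop]
After 8 (send(from=B, to=A, msg='start')): A:[ack,tick,bye,start] B:[sync,stop]
After 9 (process(A)): A:[tick,bye,start] B:[sync,stop]
After 10 (process(B)): A:[tick,bye,start] B:[stop]

Answer: stop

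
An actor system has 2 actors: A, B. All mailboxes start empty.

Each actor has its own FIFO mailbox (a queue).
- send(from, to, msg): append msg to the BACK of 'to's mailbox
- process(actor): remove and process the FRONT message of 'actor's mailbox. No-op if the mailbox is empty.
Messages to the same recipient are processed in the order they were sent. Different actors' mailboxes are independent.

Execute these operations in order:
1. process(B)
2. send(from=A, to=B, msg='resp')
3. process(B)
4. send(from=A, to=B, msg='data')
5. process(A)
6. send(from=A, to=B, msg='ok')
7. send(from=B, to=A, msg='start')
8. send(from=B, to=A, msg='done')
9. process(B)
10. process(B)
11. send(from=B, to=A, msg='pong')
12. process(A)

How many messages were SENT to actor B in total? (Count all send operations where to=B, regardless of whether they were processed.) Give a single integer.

Answer: 3

Derivation:
After 1 (process(B)): A:[] B:[]
After 2 (send(from=A, to=B, msg='resp')): A:[] B:[resp]
After 3 (process(B)): A:[] B:[]
After 4 (send(from=A, to=B, msg='data')): A:[] B:[data]
After 5 (process(A)): A:[] B:[data]
After 6 (send(from=A, to=B, msg='ok')): A:[] B:[data,ok]
After 7 (send(from=B, to=A, msg='start')): A:[start] B:[data,ok]
After 8 (send(from=B, to=A, msg='done')): A:[start,done] B:[data,ok]
After 9 (process(B)): A:[start,done] B:[ok]
After 10 (process(B)): A:[start,done] B:[]
After 11 (send(from=B, to=A, msg='pong')): A:[start,done,pong] B:[]
After 12 (process(A)): A:[done,pong] B:[]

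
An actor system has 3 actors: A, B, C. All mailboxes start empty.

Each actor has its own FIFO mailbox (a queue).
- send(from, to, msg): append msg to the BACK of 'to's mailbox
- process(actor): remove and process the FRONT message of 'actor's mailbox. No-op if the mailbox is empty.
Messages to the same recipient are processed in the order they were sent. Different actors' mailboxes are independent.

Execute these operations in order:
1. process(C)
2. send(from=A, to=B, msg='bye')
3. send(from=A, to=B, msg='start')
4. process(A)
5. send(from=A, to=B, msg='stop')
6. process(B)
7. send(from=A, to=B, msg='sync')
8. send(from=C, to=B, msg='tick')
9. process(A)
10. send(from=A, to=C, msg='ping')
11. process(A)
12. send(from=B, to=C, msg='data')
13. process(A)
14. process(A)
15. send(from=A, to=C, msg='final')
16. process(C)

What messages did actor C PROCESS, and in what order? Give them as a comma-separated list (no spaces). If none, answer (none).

Answer: ping

Derivation:
After 1 (process(C)): A:[] B:[] C:[]
After 2 (send(from=A, to=B, msg='bye')): A:[] B:[bye] C:[]
After 3 (send(from=A, to=B, msg='start')): A:[] B:[bye,start] C:[]
After 4 (process(A)): A:[] B:[bye,start] C:[]
After 5 (send(from=A, to=B, msg='stop')): A:[] B:[bye,start,stop] C:[]
After 6 (process(B)): A:[] B:[start,stop] C:[]
After 7 (send(from=A, to=B, msg='sync')): A:[] B:[start,stop,sync] C:[]
After 8 (send(from=C, to=B, msg='tick')): A:[] B:[start,stop,sync,tick] C:[]
After 9 (process(A)): A:[] B:[start,stop,sync,tick] C:[]
After 10 (send(from=A, to=C, msg='ping')): A:[] B:[start,stop,sync,tick] C:[ping]
After 11 (process(A)): A:[] B:[start,stop,sync,tick] C:[ping]
After 12 (send(from=B, to=C, msg='data')): A:[] B:[start,stop,sync,tick] C:[ping,data]
After 13 (process(A)): A:[] B:[start,stop,sync,tick] C:[ping,data]
After 14 (process(A)): A:[] B:[start,stop,sync,tick] C:[ping,data]
After 15 (send(from=A, to=C, msg='final')): A:[] B:[start,stop,sync,tick] C:[ping,data,final]
After 16 (process(C)): A:[] B:[start,stop,sync,tick] C:[data,final]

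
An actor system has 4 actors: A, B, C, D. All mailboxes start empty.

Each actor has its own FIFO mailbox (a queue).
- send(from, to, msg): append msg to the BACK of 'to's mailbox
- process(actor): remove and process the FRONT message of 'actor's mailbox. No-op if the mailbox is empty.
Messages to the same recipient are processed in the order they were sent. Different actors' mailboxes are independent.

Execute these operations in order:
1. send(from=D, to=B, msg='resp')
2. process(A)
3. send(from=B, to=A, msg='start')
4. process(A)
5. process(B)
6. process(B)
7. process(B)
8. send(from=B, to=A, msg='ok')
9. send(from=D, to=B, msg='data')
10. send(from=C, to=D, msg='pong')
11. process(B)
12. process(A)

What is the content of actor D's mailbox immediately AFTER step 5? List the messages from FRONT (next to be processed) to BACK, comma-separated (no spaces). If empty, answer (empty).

After 1 (send(from=D, to=B, msg='resp')): A:[] B:[resp] C:[] D:[]
After 2 (process(A)): A:[] B:[resp] C:[] D:[]
After 3 (send(from=B, to=A, msg='start')): A:[start] B:[resp] C:[] D:[]
After 4 (process(A)): A:[] B:[resp] C:[] D:[]
After 5 (process(B)): A:[] B:[] C:[] D:[]

(empty)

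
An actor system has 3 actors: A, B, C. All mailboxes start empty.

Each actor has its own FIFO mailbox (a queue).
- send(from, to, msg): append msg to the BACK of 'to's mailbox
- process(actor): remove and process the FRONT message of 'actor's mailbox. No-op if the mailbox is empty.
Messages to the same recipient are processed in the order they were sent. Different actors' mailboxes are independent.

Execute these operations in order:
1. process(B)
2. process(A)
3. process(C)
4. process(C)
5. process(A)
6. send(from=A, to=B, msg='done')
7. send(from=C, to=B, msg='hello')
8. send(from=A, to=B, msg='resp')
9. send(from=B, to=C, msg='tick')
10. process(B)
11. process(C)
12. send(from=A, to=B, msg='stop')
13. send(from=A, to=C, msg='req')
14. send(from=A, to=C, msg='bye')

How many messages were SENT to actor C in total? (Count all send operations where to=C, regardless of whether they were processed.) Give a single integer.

After 1 (process(B)): A:[] B:[] C:[]
After 2 (process(A)): A:[] B:[] C:[]
After 3 (process(C)): A:[] B:[] C:[]
After 4 (process(C)): A:[] B:[] C:[]
After 5 (process(A)): A:[] B:[] C:[]
After 6 (send(from=A, to=B, msg='done')): A:[] B:[done] C:[]
After 7 (send(from=C, to=B, msg='hello')): A:[] B:[done,hello] C:[]
After 8 (send(from=A, to=B, msg='resp')): A:[] B:[done,hello,resp] C:[]
After 9 (send(from=B, to=C, msg='tick')): A:[] B:[done,hello,resp] C:[tick]
After 10 (process(B)): A:[] B:[hello,resp] C:[tick]
After 11 (process(C)): A:[] B:[hello,resp] C:[]
After 12 (send(from=A, to=B, msg='stop')): A:[] B:[hello,resp,stop] C:[]
After 13 (send(from=A, to=C, msg='req')): A:[] B:[hello,resp,stop] C:[req]
After 14 (send(from=A, to=C, msg='bye')): A:[] B:[hello,resp,stop] C:[req,bye]

Answer: 3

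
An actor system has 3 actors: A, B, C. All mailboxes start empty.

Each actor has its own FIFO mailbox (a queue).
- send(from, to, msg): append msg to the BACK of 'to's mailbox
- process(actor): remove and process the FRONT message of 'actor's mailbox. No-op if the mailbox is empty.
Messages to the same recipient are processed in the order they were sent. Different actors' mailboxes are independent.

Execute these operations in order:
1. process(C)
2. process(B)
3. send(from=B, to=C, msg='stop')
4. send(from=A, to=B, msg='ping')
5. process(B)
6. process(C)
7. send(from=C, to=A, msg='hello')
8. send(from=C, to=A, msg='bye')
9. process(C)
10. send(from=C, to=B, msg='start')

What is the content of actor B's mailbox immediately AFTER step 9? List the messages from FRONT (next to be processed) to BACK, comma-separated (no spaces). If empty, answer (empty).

After 1 (process(C)): A:[] B:[] C:[]
After 2 (process(B)): A:[] B:[] C:[]
After 3 (send(from=B, to=C, msg='stop')): A:[] B:[] C:[stop]
After 4 (send(from=A, to=B, msg='ping')): A:[] B:[ping] C:[stop]
After 5 (process(B)): A:[] B:[] C:[stop]
After 6 (process(C)): A:[] B:[] C:[]
After 7 (send(from=C, to=A, msg='hello')): A:[hello] B:[] C:[]
After 8 (send(from=C, to=A, msg='bye')): A:[hello,bye] B:[] C:[]
After 9 (process(C)): A:[hello,bye] B:[] C:[]

(empty)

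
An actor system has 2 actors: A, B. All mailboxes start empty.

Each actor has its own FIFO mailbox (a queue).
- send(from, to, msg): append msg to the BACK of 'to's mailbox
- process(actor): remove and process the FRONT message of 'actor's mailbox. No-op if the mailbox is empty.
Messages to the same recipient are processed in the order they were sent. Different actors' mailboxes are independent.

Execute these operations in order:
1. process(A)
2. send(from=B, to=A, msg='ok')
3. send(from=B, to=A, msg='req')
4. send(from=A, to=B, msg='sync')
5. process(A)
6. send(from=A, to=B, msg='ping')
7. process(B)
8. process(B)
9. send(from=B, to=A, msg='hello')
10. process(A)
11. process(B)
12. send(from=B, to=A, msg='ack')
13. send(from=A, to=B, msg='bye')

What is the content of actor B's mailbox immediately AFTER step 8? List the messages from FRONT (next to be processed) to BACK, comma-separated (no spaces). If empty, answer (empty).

After 1 (process(A)): A:[] B:[]
After 2 (send(from=B, to=A, msg='ok')): A:[ok] B:[]
After 3 (send(from=B, to=A, msg='req')): A:[ok,req] B:[]
After 4 (send(from=A, to=B, msg='sync')): A:[ok,req] B:[sync]
After 5 (process(A)): A:[req] B:[sync]
After 6 (send(from=A, to=B, msg='ping')): A:[req] B:[sync,ping]
After 7 (process(B)): A:[req] B:[ping]
After 8 (process(B)): A:[req] B:[]

(empty)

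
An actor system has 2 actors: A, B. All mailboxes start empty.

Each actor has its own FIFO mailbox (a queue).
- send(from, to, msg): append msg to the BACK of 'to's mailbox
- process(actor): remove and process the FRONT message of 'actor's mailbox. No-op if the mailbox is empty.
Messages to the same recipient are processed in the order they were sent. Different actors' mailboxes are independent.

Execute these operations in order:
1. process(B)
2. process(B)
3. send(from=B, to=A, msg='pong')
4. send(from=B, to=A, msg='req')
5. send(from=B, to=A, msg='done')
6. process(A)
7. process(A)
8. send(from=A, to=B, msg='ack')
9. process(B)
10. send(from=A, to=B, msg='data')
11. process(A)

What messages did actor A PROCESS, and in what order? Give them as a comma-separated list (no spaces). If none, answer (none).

Answer: pong,req,done

Derivation:
After 1 (process(B)): A:[] B:[]
After 2 (process(B)): A:[] B:[]
After 3 (send(from=B, to=A, msg='pong')): A:[pong] B:[]
After 4 (send(from=B, to=A, msg='req')): A:[pong,req] B:[]
After 5 (send(from=B, to=A, msg='done')): A:[pong,req,done] B:[]
After 6 (process(A)): A:[req,done] B:[]
After 7 (process(A)): A:[done] B:[]
After 8 (send(from=A, to=B, msg='ack')): A:[done] B:[ack]
After 9 (process(B)): A:[done] B:[]
After 10 (send(from=A, to=B, msg='data')): A:[done] B:[data]
After 11 (process(A)): A:[] B:[data]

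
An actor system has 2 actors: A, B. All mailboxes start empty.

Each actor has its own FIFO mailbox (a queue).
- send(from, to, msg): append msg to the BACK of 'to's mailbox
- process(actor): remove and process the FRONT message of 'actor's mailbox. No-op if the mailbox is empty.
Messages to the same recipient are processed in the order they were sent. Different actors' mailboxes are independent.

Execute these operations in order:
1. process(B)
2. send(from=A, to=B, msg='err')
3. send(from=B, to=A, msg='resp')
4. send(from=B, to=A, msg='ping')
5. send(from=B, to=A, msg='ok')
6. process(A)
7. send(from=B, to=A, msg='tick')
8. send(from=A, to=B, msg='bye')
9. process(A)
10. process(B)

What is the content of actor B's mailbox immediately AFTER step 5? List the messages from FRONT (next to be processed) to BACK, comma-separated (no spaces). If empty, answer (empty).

After 1 (process(B)): A:[] B:[]
After 2 (send(from=A, to=B, msg='err')): A:[] B:[err]
After 3 (send(from=B, to=A, msg='resp')): A:[resp] B:[err]
After 4 (send(from=B, to=A, msg='ping')): A:[resp,ping] B:[err]
After 5 (send(from=B, to=A, msg='ok')): A:[resp,ping,ok] B:[err]

err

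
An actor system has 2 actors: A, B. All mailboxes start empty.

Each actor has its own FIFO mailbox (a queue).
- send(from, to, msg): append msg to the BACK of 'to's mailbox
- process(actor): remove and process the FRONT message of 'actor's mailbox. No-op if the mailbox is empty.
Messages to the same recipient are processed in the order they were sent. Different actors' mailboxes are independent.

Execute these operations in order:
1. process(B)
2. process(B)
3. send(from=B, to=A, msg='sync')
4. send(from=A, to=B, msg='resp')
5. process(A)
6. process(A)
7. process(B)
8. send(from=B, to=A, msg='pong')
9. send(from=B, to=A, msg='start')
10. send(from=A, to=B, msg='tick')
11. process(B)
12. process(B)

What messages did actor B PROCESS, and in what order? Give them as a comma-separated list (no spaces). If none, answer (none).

After 1 (process(B)): A:[] B:[]
After 2 (process(B)): A:[] B:[]
After 3 (send(from=B, to=A, msg='sync')): A:[sync] B:[]
After 4 (send(from=A, to=B, msg='resp')): A:[sync] B:[resp]
After 5 (process(A)): A:[] B:[resp]
After 6 (process(A)): A:[] B:[resp]
After 7 (process(B)): A:[] B:[]
After 8 (send(from=B, to=A, msg='pong')): A:[pong] B:[]
After 9 (send(from=B, to=A, msg='start')): A:[pong,start] B:[]
After 10 (send(from=A, to=B, msg='tick')): A:[pong,start] B:[tick]
After 11 (process(B)): A:[pong,start] B:[]
After 12 (process(B)): A:[pong,start] B:[]

Answer: resp,tick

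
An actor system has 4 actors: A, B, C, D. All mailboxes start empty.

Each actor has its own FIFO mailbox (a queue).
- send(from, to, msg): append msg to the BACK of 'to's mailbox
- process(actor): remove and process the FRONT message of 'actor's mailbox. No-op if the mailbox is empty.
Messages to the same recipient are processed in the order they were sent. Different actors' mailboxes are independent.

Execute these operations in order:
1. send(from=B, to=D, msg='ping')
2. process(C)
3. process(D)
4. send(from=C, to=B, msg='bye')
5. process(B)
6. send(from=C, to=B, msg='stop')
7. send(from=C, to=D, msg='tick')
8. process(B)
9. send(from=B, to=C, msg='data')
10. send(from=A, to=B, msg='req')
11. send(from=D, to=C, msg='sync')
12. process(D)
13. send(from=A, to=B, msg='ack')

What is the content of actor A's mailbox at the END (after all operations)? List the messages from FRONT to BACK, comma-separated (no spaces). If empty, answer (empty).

Answer: (empty)

Derivation:
After 1 (send(from=B, to=D, msg='ping')): A:[] B:[] C:[] D:[ping]
After 2 (process(C)): A:[] B:[] C:[] D:[ping]
After 3 (process(D)): A:[] B:[] C:[] D:[]
After 4 (send(from=C, to=B, msg='bye')): A:[] B:[bye] C:[] D:[]
After 5 (process(B)): A:[] B:[] C:[] D:[]
After 6 (send(from=C, to=B, msg='stop')): A:[] B:[stop] C:[] D:[]
After 7 (send(from=C, to=D, msg='tick')): A:[] B:[stop] C:[] D:[tick]
After 8 (process(B)): A:[] B:[] C:[] D:[tick]
After 9 (send(from=B, to=C, msg='data')): A:[] B:[] C:[data] D:[tick]
After 10 (send(from=A, to=B, msg='req')): A:[] B:[req] C:[data] D:[tick]
After 11 (send(from=D, to=C, msg='sync')): A:[] B:[req] C:[data,sync] D:[tick]
After 12 (process(D)): A:[] B:[req] C:[data,sync] D:[]
After 13 (send(from=A, to=B, msg='ack')): A:[] B:[req,ack] C:[data,sync] D:[]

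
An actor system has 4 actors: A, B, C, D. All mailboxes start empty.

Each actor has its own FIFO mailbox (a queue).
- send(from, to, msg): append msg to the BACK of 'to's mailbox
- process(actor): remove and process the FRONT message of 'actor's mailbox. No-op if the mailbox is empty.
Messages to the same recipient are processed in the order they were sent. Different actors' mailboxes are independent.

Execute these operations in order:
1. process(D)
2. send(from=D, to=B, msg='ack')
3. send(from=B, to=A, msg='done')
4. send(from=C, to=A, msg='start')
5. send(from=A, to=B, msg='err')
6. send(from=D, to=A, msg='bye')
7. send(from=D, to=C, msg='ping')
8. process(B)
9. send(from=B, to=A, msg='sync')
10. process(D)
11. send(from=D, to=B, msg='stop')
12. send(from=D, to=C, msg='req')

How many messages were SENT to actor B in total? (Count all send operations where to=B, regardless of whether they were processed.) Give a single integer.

After 1 (process(D)): A:[] B:[] C:[] D:[]
After 2 (send(from=D, to=B, msg='ack')): A:[] B:[ack] C:[] D:[]
After 3 (send(from=B, to=A, msg='done')): A:[done] B:[ack] C:[] D:[]
After 4 (send(from=C, to=A, msg='start')): A:[done,start] B:[ack] C:[] D:[]
After 5 (send(from=A, to=B, msg='err')): A:[done,start] B:[ack,err] C:[] D:[]
After 6 (send(from=D, to=A, msg='bye')): A:[done,start,bye] B:[ack,err] C:[] D:[]
After 7 (send(from=D, to=C, msg='ping')): A:[done,start,bye] B:[ack,err] C:[ping] D:[]
After 8 (process(B)): A:[done,start,bye] B:[err] C:[ping] D:[]
After 9 (send(from=B, to=A, msg='sync')): A:[done,start,bye,sync] B:[err] C:[ping] D:[]
After 10 (process(D)): A:[done,start,bye,sync] B:[err] C:[ping] D:[]
After 11 (send(from=D, to=B, msg='stop')): A:[done,start,bye,sync] B:[err,stop] C:[ping] D:[]
After 12 (send(from=D, to=C, msg='req')): A:[done,start,bye,sync] B:[err,stop] C:[ping,req] D:[]

Answer: 3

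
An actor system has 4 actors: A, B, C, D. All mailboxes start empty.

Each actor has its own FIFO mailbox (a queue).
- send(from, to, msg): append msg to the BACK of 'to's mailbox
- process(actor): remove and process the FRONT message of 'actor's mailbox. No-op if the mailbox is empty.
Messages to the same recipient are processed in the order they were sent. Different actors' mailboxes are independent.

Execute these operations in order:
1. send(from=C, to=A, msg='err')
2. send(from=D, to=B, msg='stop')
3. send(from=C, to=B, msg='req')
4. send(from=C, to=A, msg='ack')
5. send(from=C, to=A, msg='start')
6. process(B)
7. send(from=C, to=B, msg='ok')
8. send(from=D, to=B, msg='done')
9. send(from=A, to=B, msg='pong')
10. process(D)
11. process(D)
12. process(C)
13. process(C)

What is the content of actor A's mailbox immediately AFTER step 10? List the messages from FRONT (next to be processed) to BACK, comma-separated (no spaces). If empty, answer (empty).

After 1 (send(from=C, to=A, msg='err')): A:[err] B:[] C:[] D:[]
After 2 (send(from=D, to=B, msg='stop')): A:[err] B:[stop] C:[] D:[]
After 3 (send(from=C, to=B, msg='req')): A:[err] B:[stop,req] C:[] D:[]
After 4 (send(from=C, to=A, msg='ack')): A:[err,ack] B:[stop,req] C:[] D:[]
After 5 (send(from=C, to=A, msg='start')): A:[err,ack,start] B:[stop,req] C:[] D:[]
After 6 (process(B)): A:[err,ack,start] B:[req] C:[] D:[]
After 7 (send(from=C, to=B, msg='ok')): A:[err,ack,start] B:[req,ok] C:[] D:[]
After 8 (send(from=D, to=B, msg='done')): A:[err,ack,start] B:[req,ok,done] C:[] D:[]
After 9 (send(from=A, to=B, msg='pong')): A:[err,ack,start] B:[req,ok,done,pong] C:[] D:[]
After 10 (process(D)): A:[err,ack,start] B:[req,ok,done,pong] C:[] D:[]

err,ack,start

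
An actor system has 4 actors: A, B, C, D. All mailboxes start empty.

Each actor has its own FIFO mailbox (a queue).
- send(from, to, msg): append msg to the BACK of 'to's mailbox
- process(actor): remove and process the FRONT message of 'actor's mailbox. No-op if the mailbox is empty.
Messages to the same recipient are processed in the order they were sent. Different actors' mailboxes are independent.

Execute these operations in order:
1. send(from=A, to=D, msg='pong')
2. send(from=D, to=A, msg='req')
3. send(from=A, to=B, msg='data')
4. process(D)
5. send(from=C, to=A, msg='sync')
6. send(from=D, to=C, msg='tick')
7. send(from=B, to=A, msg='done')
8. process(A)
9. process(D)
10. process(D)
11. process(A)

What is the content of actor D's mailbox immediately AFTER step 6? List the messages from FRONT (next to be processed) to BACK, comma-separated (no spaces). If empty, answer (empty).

After 1 (send(from=A, to=D, msg='pong')): A:[] B:[] C:[] D:[pong]
After 2 (send(from=D, to=A, msg='req')): A:[req] B:[] C:[] D:[pong]
After 3 (send(from=A, to=B, msg='data')): A:[req] B:[data] C:[] D:[pong]
After 4 (process(D)): A:[req] B:[data] C:[] D:[]
After 5 (send(from=C, to=A, msg='sync')): A:[req,sync] B:[data] C:[] D:[]
After 6 (send(from=D, to=C, msg='tick')): A:[req,sync] B:[data] C:[tick] D:[]

(empty)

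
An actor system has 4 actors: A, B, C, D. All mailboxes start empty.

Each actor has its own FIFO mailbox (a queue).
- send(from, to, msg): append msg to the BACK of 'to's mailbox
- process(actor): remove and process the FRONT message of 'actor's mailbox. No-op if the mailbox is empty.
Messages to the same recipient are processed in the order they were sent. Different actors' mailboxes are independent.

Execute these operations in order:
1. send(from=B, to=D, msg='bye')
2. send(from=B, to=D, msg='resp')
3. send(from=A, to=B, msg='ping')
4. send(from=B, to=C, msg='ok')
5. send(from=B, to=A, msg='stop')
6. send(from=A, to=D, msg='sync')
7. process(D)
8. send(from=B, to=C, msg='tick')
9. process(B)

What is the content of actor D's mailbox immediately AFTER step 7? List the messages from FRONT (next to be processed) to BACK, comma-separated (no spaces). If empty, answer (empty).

After 1 (send(from=B, to=D, msg='bye')): A:[] B:[] C:[] D:[bye]
After 2 (send(from=B, to=D, msg='resp')): A:[] B:[] C:[] D:[bye,resp]
After 3 (send(from=A, to=B, msg='ping')): A:[] B:[ping] C:[] D:[bye,resp]
After 4 (send(from=B, to=C, msg='ok')): A:[] B:[ping] C:[ok] D:[bye,resp]
After 5 (send(from=B, to=A, msg='stop')): A:[stop] B:[ping] C:[ok] D:[bye,resp]
After 6 (send(from=A, to=D, msg='sync')): A:[stop] B:[ping] C:[ok] D:[bye,resp,sync]
After 7 (process(D)): A:[stop] B:[ping] C:[ok] D:[resp,sync]

resp,sync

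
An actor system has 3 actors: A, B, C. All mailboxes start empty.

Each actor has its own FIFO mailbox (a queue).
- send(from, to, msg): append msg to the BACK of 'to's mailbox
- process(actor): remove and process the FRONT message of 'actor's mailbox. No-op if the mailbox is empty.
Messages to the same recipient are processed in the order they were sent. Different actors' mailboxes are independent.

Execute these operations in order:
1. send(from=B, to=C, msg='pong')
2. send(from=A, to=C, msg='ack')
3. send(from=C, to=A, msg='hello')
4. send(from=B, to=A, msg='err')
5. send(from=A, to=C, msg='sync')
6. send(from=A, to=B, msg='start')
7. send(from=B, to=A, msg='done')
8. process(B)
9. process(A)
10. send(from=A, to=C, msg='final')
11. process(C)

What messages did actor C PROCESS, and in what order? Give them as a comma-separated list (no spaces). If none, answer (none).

Answer: pong

Derivation:
After 1 (send(from=B, to=C, msg='pong')): A:[] B:[] C:[pong]
After 2 (send(from=A, to=C, msg='ack')): A:[] B:[] C:[pong,ack]
After 3 (send(from=C, to=A, msg='hello')): A:[hello] B:[] C:[pong,ack]
After 4 (send(from=B, to=A, msg='err')): A:[hello,err] B:[] C:[pong,ack]
After 5 (send(from=A, to=C, msg='sync')): A:[hello,err] B:[] C:[pong,ack,sync]
After 6 (send(from=A, to=B, msg='start')): A:[hello,err] B:[start] C:[pong,ack,sync]
After 7 (send(from=B, to=A, msg='done')): A:[hello,err,done] B:[start] C:[pong,ack,sync]
After 8 (process(B)): A:[hello,err,done] B:[] C:[pong,ack,sync]
After 9 (process(A)): A:[err,done] B:[] C:[pong,ack,sync]
After 10 (send(from=A, to=C, msg='final')): A:[err,done] B:[] C:[pong,ack,sync,final]
After 11 (process(C)): A:[err,done] B:[] C:[ack,sync,final]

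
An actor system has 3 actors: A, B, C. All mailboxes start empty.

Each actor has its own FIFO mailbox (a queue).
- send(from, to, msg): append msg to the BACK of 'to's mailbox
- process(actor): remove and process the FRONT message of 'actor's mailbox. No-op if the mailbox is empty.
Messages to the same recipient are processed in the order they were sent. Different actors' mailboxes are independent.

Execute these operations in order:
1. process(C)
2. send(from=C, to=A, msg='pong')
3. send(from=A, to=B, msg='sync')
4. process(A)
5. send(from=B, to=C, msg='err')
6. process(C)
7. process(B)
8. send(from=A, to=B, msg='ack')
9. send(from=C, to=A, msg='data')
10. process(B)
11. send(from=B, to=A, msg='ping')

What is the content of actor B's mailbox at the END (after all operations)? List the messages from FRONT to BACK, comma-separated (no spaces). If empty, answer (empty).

After 1 (process(C)): A:[] B:[] C:[]
After 2 (send(from=C, to=A, msg='pong')): A:[pong] B:[] C:[]
After 3 (send(from=A, to=B, msg='sync')): A:[pong] B:[sync] C:[]
After 4 (process(A)): A:[] B:[sync] C:[]
After 5 (send(from=B, to=C, msg='err')): A:[] B:[sync] C:[err]
After 6 (process(C)): A:[] B:[sync] C:[]
After 7 (process(B)): A:[] B:[] C:[]
After 8 (send(from=A, to=B, msg='ack')): A:[] B:[ack] C:[]
After 9 (send(from=C, to=A, msg='data')): A:[data] B:[ack] C:[]
After 10 (process(B)): A:[data] B:[] C:[]
After 11 (send(from=B, to=A, msg='ping')): A:[data,ping] B:[] C:[]

Answer: (empty)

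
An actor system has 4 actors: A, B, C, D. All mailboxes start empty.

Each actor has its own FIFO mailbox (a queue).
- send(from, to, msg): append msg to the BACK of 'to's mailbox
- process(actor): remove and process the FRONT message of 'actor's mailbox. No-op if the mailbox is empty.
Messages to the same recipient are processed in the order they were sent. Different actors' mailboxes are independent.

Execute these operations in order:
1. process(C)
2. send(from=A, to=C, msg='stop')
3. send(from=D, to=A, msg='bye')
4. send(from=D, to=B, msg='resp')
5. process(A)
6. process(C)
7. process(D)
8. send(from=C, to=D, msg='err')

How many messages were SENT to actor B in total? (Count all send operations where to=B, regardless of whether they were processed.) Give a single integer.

After 1 (process(C)): A:[] B:[] C:[] D:[]
After 2 (send(from=A, to=C, msg='stop')): A:[] B:[] C:[stop] D:[]
After 3 (send(from=D, to=A, msg='bye')): A:[bye] B:[] C:[stop] D:[]
After 4 (send(from=D, to=B, msg='resp')): A:[bye] B:[resp] C:[stop] D:[]
After 5 (process(A)): A:[] B:[resp] C:[stop] D:[]
After 6 (process(C)): A:[] B:[resp] C:[] D:[]
After 7 (process(D)): A:[] B:[resp] C:[] D:[]
After 8 (send(from=C, to=D, msg='err')): A:[] B:[resp] C:[] D:[err]

Answer: 1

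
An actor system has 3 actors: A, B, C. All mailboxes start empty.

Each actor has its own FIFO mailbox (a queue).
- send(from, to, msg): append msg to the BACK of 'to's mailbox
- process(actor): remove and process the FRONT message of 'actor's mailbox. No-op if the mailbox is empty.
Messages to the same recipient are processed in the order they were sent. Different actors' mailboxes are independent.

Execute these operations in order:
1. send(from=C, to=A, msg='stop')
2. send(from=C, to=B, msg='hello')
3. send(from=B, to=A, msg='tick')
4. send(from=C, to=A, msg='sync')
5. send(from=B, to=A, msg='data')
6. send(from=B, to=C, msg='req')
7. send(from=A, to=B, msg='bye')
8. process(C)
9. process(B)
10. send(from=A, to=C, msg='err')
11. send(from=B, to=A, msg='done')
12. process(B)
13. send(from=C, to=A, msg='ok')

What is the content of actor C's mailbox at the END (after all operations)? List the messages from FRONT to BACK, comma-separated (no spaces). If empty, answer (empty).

Answer: err

Derivation:
After 1 (send(from=C, to=A, msg='stop')): A:[stop] B:[] C:[]
After 2 (send(from=C, to=B, msg='hello')): A:[stop] B:[hello] C:[]
After 3 (send(from=B, to=A, msg='tick')): A:[stop,tick] B:[hello] C:[]
After 4 (send(from=C, to=A, msg='sync')): A:[stop,tick,sync] B:[hello] C:[]
After 5 (send(from=B, to=A, msg='data')): A:[stop,tick,sync,data] B:[hello] C:[]
After 6 (send(from=B, to=C, msg='req')): A:[stop,tick,sync,data] B:[hello] C:[req]
After 7 (send(from=A, to=B, msg='bye')): A:[stop,tick,sync,data] B:[hello,bye] C:[req]
After 8 (process(C)): A:[stop,tick,sync,data] B:[hello,bye] C:[]
After 9 (process(B)): A:[stop,tick,sync,data] B:[bye] C:[]
After 10 (send(from=A, to=C, msg='err')): A:[stop,tick,sync,data] B:[bye] C:[err]
After 11 (send(from=B, to=A, msg='done')): A:[stop,tick,sync,data,done] B:[bye] C:[err]
After 12 (process(B)): A:[stop,tick,sync,data,done] B:[] C:[err]
After 13 (send(from=C, to=A, msg='ok')): A:[stop,tick,sync,data,done,ok] B:[] C:[err]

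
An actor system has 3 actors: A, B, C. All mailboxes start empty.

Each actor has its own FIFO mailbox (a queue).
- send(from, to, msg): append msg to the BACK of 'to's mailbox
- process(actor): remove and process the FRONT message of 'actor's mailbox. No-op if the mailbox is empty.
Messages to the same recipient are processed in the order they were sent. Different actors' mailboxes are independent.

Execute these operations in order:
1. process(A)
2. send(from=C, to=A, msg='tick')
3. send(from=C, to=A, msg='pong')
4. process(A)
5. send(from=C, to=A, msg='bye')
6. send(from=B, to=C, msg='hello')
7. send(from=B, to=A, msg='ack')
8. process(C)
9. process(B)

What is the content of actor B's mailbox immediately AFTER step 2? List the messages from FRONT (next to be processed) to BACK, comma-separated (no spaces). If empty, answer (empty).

After 1 (process(A)): A:[] B:[] C:[]
After 2 (send(from=C, to=A, msg='tick')): A:[tick] B:[] C:[]

(empty)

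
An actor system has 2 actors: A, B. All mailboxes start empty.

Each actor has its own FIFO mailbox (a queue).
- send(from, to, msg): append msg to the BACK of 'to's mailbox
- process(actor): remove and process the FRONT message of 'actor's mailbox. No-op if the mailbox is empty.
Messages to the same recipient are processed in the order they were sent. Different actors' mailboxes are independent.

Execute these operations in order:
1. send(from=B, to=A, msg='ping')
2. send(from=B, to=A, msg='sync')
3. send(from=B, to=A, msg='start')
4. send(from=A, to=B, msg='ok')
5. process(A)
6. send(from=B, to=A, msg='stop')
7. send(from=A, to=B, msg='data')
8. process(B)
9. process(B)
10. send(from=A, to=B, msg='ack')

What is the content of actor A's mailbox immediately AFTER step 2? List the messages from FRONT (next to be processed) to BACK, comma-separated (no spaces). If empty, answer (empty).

After 1 (send(from=B, to=A, msg='ping')): A:[ping] B:[]
After 2 (send(from=B, to=A, msg='sync')): A:[ping,sync] B:[]

ping,sync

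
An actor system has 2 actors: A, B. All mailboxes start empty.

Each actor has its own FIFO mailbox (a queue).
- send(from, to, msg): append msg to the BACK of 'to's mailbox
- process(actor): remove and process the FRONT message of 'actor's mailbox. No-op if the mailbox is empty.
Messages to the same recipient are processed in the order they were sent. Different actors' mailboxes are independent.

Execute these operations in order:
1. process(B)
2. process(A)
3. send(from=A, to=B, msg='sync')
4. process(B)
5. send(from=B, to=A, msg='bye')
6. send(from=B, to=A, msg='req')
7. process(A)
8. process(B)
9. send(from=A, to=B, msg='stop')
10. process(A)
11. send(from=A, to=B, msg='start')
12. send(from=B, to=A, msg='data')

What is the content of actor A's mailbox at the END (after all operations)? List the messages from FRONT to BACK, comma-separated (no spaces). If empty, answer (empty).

Answer: data

Derivation:
After 1 (process(B)): A:[] B:[]
After 2 (process(A)): A:[] B:[]
After 3 (send(from=A, to=B, msg='sync')): A:[] B:[sync]
After 4 (process(B)): A:[] B:[]
After 5 (send(from=B, to=A, msg='bye')): A:[bye] B:[]
After 6 (send(from=B, to=A, msg='req')): A:[bye,req] B:[]
After 7 (process(A)): A:[req] B:[]
After 8 (process(B)): A:[req] B:[]
After 9 (send(from=A, to=B, msg='stop')): A:[req] B:[stop]
After 10 (process(A)): A:[] B:[stop]
After 11 (send(from=A, to=B, msg='start')): A:[] B:[stop,start]
After 12 (send(from=B, to=A, msg='data')): A:[data] B:[stop,start]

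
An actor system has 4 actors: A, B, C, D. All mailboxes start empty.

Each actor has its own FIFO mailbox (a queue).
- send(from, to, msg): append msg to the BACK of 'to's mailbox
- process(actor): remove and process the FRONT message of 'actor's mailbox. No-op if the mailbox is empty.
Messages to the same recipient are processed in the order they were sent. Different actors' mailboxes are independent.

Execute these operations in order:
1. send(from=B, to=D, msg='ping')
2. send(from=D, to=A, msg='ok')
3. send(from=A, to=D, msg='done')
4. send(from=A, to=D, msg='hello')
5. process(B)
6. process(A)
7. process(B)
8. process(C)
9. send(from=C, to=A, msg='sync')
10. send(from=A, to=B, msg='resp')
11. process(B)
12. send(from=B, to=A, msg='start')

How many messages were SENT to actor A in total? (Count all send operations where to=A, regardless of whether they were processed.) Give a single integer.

After 1 (send(from=B, to=D, msg='ping')): A:[] B:[] C:[] D:[ping]
After 2 (send(from=D, to=A, msg='ok')): A:[ok] B:[] C:[] D:[ping]
After 3 (send(from=A, to=D, msg='done')): A:[ok] B:[] C:[] D:[ping,done]
After 4 (send(from=A, to=D, msg='hello')): A:[ok] B:[] C:[] D:[ping,done,hello]
After 5 (process(B)): A:[ok] B:[] C:[] D:[ping,done,hello]
After 6 (process(A)): A:[] B:[] C:[] D:[ping,done,hello]
After 7 (process(B)): A:[] B:[] C:[] D:[ping,done,hello]
After 8 (process(C)): A:[] B:[] C:[] D:[ping,done,hello]
After 9 (send(from=C, to=A, msg='sync')): A:[sync] B:[] C:[] D:[ping,done,hello]
After 10 (send(from=A, to=B, msg='resp')): A:[sync] B:[resp] C:[] D:[ping,done,hello]
After 11 (process(B)): A:[sync] B:[] C:[] D:[ping,done,hello]
After 12 (send(from=B, to=A, msg='start')): A:[sync,start] B:[] C:[] D:[ping,done,hello]

Answer: 3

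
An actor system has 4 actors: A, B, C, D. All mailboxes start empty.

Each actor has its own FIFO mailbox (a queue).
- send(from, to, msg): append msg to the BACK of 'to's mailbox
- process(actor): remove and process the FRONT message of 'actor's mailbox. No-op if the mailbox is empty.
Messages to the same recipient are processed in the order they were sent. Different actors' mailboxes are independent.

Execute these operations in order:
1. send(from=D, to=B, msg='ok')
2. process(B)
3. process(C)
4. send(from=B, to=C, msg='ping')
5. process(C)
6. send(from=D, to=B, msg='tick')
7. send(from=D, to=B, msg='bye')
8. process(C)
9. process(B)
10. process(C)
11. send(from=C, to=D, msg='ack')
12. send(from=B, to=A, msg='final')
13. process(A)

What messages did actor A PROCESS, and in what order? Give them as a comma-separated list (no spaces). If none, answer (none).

Answer: final

Derivation:
After 1 (send(from=D, to=B, msg='ok')): A:[] B:[ok] C:[] D:[]
After 2 (process(B)): A:[] B:[] C:[] D:[]
After 3 (process(C)): A:[] B:[] C:[] D:[]
After 4 (send(from=B, to=C, msg='ping')): A:[] B:[] C:[ping] D:[]
After 5 (process(C)): A:[] B:[] C:[] D:[]
After 6 (send(from=D, to=B, msg='tick')): A:[] B:[tick] C:[] D:[]
After 7 (send(from=D, to=B, msg='bye')): A:[] B:[tick,bye] C:[] D:[]
After 8 (process(C)): A:[] B:[tick,bye] C:[] D:[]
After 9 (process(B)): A:[] B:[bye] C:[] D:[]
After 10 (process(C)): A:[] B:[bye] C:[] D:[]
After 11 (send(from=C, to=D, msg='ack')): A:[] B:[bye] C:[] D:[ack]
After 12 (send(from=B, to=A, msg='final')): A:[final] B:[bye] C:[] D:[ack]
After 13 (process(A)): A:[] B:[bye] C:[] D:[ack]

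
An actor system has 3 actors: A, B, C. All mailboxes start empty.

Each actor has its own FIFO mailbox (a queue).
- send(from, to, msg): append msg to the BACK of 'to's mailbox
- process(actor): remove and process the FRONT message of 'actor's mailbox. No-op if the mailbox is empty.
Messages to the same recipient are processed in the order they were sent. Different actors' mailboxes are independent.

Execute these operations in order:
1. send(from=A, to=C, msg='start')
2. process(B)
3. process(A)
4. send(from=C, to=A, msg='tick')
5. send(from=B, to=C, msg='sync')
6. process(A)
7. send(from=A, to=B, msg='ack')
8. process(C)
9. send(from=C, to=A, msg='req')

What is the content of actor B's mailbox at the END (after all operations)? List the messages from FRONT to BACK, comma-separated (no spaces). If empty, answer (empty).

Answer: ack

Derivation:
After 1 (send(from=A, to=C, msg='start')): A:[] B:[] C:[start]
After 2 (process(B)): A:[] B:[] C:[start]
After 3 (process(A)): A:[] B:[] C:[start]
After 4 (send(from=C, to=A, msg='tick')): A:[tick] B:[] C:[start]
After 5 (send(from=B, to=C, msg='sync')): A:[tick] B:[] C:[start,sync]
After 6 (process(A)): A:[] B:[] C:[start,sync]
After 7 (send(from=A, to=B, msg='ack')): A:[] B:[ack] C:[start,sync]
After 8 (process(C)): A:[] B:[ack] C:[sync]
After 9 (send(from=C, to=A, msg='req')): A:[req] B:[ack] C:[sync]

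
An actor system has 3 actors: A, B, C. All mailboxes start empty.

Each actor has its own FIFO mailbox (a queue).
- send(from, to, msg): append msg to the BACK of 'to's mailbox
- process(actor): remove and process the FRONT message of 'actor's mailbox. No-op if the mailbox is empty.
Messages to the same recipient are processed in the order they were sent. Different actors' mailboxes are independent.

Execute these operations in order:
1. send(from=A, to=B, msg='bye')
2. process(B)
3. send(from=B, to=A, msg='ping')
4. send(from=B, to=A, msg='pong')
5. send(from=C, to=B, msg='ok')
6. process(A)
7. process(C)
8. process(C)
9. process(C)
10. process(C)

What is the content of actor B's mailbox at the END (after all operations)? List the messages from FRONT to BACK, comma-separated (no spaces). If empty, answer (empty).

After 1 (send(from=A, to=B, msg='bye')): A:[] B:[bye] C:[]
After 2 (process(B)): A:[] B:[] C:[]
After 3 (send(from=B, to=A, msg='ping')): A:[ping] B:[] C:[]
After 4 (send(from=B, to=A, msg='pong')): A:[ping,pong] B:[] C:[]
After 5 (send(from=C, to=B, msg='ok')): A:[ping,pong] B:[ok] C:[]
After 6 (process(A)): A:[pong] B:[ok] C:[]
After 7 (process(C)): A:[pong] B:[ok] C:[]
After 8 (process(C)): A:[pong] B:[ok] C:[]
After 9 (process(C)): A:[pong] B:[ok] C:[]
After 10 (process(C)): A:[pong] B:[ok] C:[]

Answer: ok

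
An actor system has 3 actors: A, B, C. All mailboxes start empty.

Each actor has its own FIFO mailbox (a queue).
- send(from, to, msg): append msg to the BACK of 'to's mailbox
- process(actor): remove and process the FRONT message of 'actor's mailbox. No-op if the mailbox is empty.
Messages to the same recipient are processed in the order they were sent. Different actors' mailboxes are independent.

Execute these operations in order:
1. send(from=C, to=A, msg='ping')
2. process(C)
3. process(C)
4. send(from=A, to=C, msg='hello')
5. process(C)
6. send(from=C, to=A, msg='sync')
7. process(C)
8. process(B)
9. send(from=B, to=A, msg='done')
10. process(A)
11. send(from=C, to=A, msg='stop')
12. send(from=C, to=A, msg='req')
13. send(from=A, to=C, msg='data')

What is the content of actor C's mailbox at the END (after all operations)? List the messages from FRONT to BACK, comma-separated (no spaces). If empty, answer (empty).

Answer: data

Derivation:
After 1 (send(from=C, to=A, msg='ping')): A:[ping] B:[] C:[]
After 2 (process(C)): A:[ping] B:[] C:[]
After 3 (process(C)): A:[ping] B:[] C:[]
After 4 (send(from=A, to=C, msg='hello')): A:[ping] B:[] C:[hello]
After 5 (process(C)): A:[ping] B:[] C:[]
After 6 (send(from=C, to=A, msg='sync')): A:[ping,sync] B:[] C:[]
After 7 (process(C)): A:[ping,sync] B:[] C:[]
After 8 (process(B)): A:[ping,sync] B:[] C:[]
After 9 (send(from=B, to=A, msg='done')): A:[ping,sync,done] B:[] C:[]
After 10 (process(A)): A:[sync,done] B:[] C:[]
After 11 (send(from=C, to=A, msg='stop')): A:[sync,done,stop] B:[] C:[]
After 12 (send(from=C, to=A, msg='req')): A:[sync,done,stop,req] B:[] C:[]
After 13 (send(from=A, to=C, msg='data')): A:[sync,done,stop,req] B:[] C:[data]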